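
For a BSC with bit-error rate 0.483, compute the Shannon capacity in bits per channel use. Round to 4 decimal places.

Binary symmetric channel: C = 1 − h₂(ε) where h₂ is the binary entropy function.
h₂(0.483) = −0.483·log₂0.483 − 0.517·log₂0.517 = 0.9992.
C = 1 − 0.9992 = 0.0008 bits per channel use.

0.0008 bits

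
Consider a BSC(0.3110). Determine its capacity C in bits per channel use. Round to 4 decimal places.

0.1057 bits

Binary symmetric channel: C = 1 − h₂(ε) where h₂ is the binary entropy function.
h₂(0.3110) = −0.3110·log₂0.3110 − 0.6890·log₂0.6890 = 0.8943.
C = 1 − 0.8943 = 0.1057 bits per channel use.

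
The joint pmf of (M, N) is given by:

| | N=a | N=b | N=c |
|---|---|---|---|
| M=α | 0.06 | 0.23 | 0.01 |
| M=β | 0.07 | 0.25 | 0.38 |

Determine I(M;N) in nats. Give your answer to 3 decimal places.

Marginals: p(M) = (0.3000, 0.7000), p(N) = (0.1300, 0.4800, 0.3900).
I(M;N) = H(M) + H(N) − H(M,N).
H(M) = 0.6109, H(N) = 0.9848, H(M,N) = 1.4533.
I(M;N) = 0.6109 + 0.9848 − 1.4533 = 0.142 nats.

0.142 nats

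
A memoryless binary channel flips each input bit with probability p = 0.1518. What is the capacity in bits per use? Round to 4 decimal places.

0.3857 bits

Binary symmetric channel: C = 1 − h₂(ε) where h₂ is the binary entropy function.
h₂(0.1518) = −0.1518·log₂0.1518 − 0.8482·log₂0.8482 = 0.6143.
C = 1 − 0.6143 = 0.3857 bits per channel use.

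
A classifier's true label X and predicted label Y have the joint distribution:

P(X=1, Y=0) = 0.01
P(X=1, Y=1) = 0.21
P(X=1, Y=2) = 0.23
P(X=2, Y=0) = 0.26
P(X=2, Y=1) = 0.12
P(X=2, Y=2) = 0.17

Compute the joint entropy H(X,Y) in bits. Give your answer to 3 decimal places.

H(X,Y) = −Σ p(x,y)·log₂ p(x,y) over all 6 cells.
  cell (1,0): −0.01·log₂0.01 = 0.0664
  cell (1,1): −0.21·log₂0.21 = 0.4728
  cell (1,2): −0.23·log₂0.23 = 0.4877
  cell (2,0): −0.26·log₂0.26 = 0.5053
  cell (2,1): −0.12·log₂0.12 = 0.3671
  cell (2,2): −0.17·log₂0.17 = 0.4346
Sum = 2.334 bits.

2.334 bits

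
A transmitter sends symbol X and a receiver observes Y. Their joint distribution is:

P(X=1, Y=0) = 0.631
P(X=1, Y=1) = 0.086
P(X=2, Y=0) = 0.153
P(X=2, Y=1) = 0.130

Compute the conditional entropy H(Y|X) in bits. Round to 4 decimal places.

0.6611 bits

Chain rule: H(Y|X) = H(X,Y) − H(X).
Marginals: p(X) = (0.7170, 0.2830), p(Y) = (0.7840, 0.2160).
H(X,Y) = 1.5206 bits; H(X) = 0.8595 bits.
H(Y|X) = 1.5206 − 0.8595 = 0.6611 bits.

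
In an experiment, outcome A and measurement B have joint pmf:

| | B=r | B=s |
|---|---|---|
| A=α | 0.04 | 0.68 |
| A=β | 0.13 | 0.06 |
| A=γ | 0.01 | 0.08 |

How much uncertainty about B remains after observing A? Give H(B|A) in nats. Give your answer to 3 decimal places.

Chain rule: H(B|A) = H(A,B) − H(A).
Marginals: p(A) = (0.7200, 0.1900, 0.0900), p(B) = (0.1800, 0.8200).
H(A,B) = 1.0731 nats; H(A) = 0.7688 nats.
H(B|A) = 1.0731 − 0.7688 = 0.304 nats.

0.304 nats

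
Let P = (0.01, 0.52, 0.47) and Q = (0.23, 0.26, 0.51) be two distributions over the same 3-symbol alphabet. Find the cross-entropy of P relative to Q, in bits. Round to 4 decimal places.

H(P,Q) = −Σ p·log₂ q.
  −0.01·log₂(0.23) = 0.02120
  −0.52·log₂(0.26) = 1.01058
  −0.47·log₂(0.51) = 0.45657
H(P,Q) = 1.4884 bits.

1.4884 bits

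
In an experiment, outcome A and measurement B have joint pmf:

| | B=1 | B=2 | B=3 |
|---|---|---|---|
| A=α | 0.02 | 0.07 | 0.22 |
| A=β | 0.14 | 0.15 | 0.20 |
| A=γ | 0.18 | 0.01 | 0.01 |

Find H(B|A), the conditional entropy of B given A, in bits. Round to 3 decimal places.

1.220 bits

Chain rule: H(B|A) = H(A,B) − H(A).
Marginals: p(A) = (0.3100, 0.4900, 0.2000), p(B) = (0.3400, 0.2300, 0.4300).
H(A,B) = 2.7122 bits; H(A) = 1.4925 bits.
H(B|A) = 2.7122 − 1.4925 = 1.220 bits.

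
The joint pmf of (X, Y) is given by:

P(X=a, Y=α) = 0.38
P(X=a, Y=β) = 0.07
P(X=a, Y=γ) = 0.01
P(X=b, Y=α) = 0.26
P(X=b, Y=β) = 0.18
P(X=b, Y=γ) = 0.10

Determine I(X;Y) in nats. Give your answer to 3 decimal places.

Marginals: p(X) = (0.4600, 0.5400), p(Y) = (0.6400, 0.2500, 0.1100).
I(X;Y) = Σ p(x,y)·ln[p(x,y)/(p(x)p(y))].
  (a,α): 0.38·ln(1.2908) = 0.0970
  (a,β): 0.07·ln(0.6087) = -0.0348
  (a,γ): 0.01·ln(0.1976) = -0.0162
  (b,α): 0.26·ln(0.7523) = -0.0740
  (b,β): 0.18·ln(1.3333) = 0.0518
  (b,γ): 0.10·ln(1.6835) = 0.0521
Sum = 0.076 nats.

0.076 nats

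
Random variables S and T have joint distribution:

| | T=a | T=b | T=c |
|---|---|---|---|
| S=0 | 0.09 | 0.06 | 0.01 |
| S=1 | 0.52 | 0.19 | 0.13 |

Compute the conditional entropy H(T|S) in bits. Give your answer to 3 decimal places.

Marginals: p(S) = (0.1600, 0.8400), p(T) = (0.6100, 0.2500, 0.1400).
H(T|S) = Σ p(S) · H(T|S=·).
  S=0: p=0.1600, H(T|S=0) = 1.2476
  S=1: p=0.8400, H(T|S=1) = 1.3299
Weighted sum = 1.317 bits.

1.317 bits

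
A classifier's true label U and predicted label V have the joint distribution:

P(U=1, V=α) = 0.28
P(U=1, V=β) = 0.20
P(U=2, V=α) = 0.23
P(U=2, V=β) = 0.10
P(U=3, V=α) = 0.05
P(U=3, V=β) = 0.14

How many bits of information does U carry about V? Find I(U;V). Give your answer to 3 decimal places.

Marginals: p(U) = (0.4800, 0.3300, 0.1900), p(V) = (0.5600, 0.4400).
I(U;V) = H(U) + H(V) − H(U,V).
H(U) = 1.4913, H(V) = 0.9896, H(U,V) = 2.4117.
I(U;V) = 1.4913 + 0.9896 − 2.4117 = 0.069 bits.

0.069 bits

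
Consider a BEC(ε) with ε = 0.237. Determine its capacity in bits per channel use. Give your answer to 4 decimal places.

Binary erasure channel: capacity C = 1 − ε.
C = 1 − 0.237 = 0.7630 bits per channel use.

0.7630 bits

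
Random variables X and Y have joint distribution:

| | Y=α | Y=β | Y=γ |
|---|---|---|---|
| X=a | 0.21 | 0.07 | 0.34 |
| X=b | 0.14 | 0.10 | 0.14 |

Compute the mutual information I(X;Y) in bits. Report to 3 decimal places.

Marginals: p(X) = (0.6200, 0.3800), p(Y) = (0.3500, 0.1700, 0.4800).
I(X;Y) = H(X) + H(Y) − H(X,Y).
H(X) = 0.9580, H(Y) = 1.4730, H(X,Y) = 2.3970.
I(X;Y) = 0.9580 + 1.4730 − 2.3970 = 0.034 bits.

0.034 bits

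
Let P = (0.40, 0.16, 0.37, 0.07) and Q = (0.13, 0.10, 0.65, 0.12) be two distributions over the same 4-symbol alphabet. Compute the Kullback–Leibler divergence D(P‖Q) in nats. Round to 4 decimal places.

D(P‖Q) = Σ p·ln(p/q).
  0.40·ln(0.40/0.13) = 0.44957
  0.16·ln(0.16/0.10) = 0.07520
  0.37·ln(0.37/0.65) = -0.20848
  0.07·ln(0.07/0.12) = -0.03773
D(P‖Q) = 0.2786 nats.

0.2786 nats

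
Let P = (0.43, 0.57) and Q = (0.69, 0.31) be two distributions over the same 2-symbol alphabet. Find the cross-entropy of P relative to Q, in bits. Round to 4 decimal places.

1.1933 bits

H(P,Q) = −Σ p·log₂ q.
  −0.43·log₂(0.69) = 0.23019
  −0.57·log₂(0.31) = 0.96311
H(P,Q) = 1.1933 bits.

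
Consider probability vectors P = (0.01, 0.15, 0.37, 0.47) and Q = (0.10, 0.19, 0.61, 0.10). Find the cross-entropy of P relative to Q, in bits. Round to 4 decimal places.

H(P,Q) = −Σ p·log₂ q.
  −0.01·log₂(0.10) = 0.03322
  −0.15·log₂(0.19) = 0.35939
  −0.37·log₂(0.61) = 0.26385
  −0.47·log₂(0.10) = 1.56131
H(P,Q) = 2.2178 bits.

2.2178 bits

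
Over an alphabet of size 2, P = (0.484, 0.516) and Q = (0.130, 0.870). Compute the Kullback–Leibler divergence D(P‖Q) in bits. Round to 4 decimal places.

D(P‖Q) = Σ p·log₂(p/q).
  0.484·log₂(0.484/0.130) = 0.91790
  0.516·log₂(0.516/0.870) = -0.38888
D(P‖Q) = 0.5290 bits.

0.5290 bits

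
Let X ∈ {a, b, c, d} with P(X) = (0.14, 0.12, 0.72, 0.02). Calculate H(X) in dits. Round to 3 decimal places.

H(X) = −Σ p·log₁₀ p.
  −(0.14)·log₁₀(0.14) = 0.1195
  −(0.12)·log₁₀(0.12) = 0.1105
  −(0.72)·log₁₀(0.72) = 0.1027
  −(0.02)·log₁₀(0.02) = 0.0340
Sum: 0.1195 + 0.1105 + 0.1027 + 0.0340 = 0.367 dits.

0.367 dits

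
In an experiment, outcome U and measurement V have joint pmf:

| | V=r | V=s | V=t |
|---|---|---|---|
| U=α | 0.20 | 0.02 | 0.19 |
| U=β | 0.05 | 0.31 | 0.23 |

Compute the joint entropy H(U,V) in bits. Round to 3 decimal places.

H(U,V) = −Σ p(x,y)·log₂ p(x,y) over all 6 cells.
  cell (α,r): −0.20·log₂0.20 = 0.4644
  cell (α,s): −0.02·log₂0.02 = 0.1129
  cell (α,t): −0.19·log₂0.19 = 0.4552
  cell (β,r): −0.05·log₂0.05 = 0.2161
  cell (β,s): −0.31·log₂0.31 = 0.5238
  cell (β,t): −0.23·log₂0.23 = 0.4877
Sum = 2.260 bits.

2.260 bits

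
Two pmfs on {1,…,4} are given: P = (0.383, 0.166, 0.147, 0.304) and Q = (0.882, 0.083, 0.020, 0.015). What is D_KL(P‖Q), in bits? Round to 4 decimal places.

1.4478 bits

D(P‖Q) = Σ p·log₂(p/q).
  0.383·log₂(0.383/0.882) = -0.46092
  0.166·log₂(0.166/0.083) = 0.16600
  0.147·log₂(0.147/0.020) = 0.42303
  0.304·log₂(0.304/0.015) = 1.31968
D(P‖Q) = 1.4478 bits.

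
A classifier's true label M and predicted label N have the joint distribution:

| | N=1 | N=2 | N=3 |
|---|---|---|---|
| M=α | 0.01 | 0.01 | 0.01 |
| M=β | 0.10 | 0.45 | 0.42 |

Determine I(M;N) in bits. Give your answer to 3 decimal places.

0.008 bits

Marginals: p(M) = (0.0300, 0.9700), p(N) = (0.1100, 0.4600, 0.4300).
I(M;N) = Σ p(x,y)·log₂[p(x,y)/(p(x)p(y))].
  (α,1): 0.01·log₂(3.0303) = 0.0160
  (α,2): 0.01·log₂(0.7246) = -0.0046
  (α,3): 0.01·log₂(0.7752) = -0.0037
  (β,1): 0.10·log₂(0.9372) = -0.0094
  (β,2): 0.45·log₂(1.0085) = 0.0055
  (β,3): 0.42·log₂(1.0070) = 0.0042
Sum = 0.008 bits.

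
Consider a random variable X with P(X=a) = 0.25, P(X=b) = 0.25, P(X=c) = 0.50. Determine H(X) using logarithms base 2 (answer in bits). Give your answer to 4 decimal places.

H(X) = −Σ p·log₂ p.
  −(0.25)·log₂(0.25) = 0.50000
  −(0.25)·log₂(0.25) = 0.50000
  −(0.50)·log₂(0.50) = 0.50000
Sum: 0.50000 + 0.50000 + 0.50000 = 1.5000 bits.

1.5000 bits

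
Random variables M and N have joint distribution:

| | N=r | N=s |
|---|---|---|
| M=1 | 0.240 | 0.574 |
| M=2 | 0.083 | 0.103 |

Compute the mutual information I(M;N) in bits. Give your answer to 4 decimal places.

Marginals: p(M) = (0.8140, 0.1860), p(N) = (0.3230, 0.6770).
I(M;N) = H(M) + H(N) − H(M,N).
H(M) = 0.6930, H(N) = 0.9076, H(M,N) = 1.5896.
I(M;N) = 0.6930 + 0.9076 − 1.5896 = 0.0110 bits.

0.0110 bits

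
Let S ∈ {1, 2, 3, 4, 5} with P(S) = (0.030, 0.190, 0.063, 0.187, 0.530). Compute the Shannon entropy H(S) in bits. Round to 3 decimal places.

1.796 bits

H(S) = −Σ p·log₂ p.
  −(0.030)·log₂(0.030) = 0.1518
  −(0.190)·log₂(0.190) = 0.4552
  −(0.063)·log₂(0.063) = 0.2513
  −(0.187)·log₂(0.187) = 0.4523
  −(0.530)·log₂(0.530) = 0.4854
Sum: 0.1518 + 0.4552 + 0.2513 + 0.4523 + 0.4854 = 1.796 bits.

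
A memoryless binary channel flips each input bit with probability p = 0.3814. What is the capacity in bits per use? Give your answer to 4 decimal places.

Binary symmetric channel: C = 1 − h₂(ε) where h₂ is the binary entropy function.
h₂(0.3814) = −0.3814·log₂0.3814 − 0.6186·log₂0.6186 = 0.9590.
C = 1 − 0.9590 = 0.0410 bits per channel use.

0.0410 bits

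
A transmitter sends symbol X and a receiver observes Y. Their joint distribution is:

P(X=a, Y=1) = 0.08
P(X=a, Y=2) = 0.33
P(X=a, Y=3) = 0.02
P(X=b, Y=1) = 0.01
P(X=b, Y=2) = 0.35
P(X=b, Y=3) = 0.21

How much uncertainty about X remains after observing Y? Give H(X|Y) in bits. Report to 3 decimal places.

Chain rule: H(X|Y) = H(X,Y) − H(Y).
Marginals: p(X) = (0.4300, 0.5700), p(Y) = (0.0900, 0.6800, 0.2300).
H(X,Y) = 2.0016 bits; H(Y) = 1.1787 bits.
H(X|Y) = 2.0016 − 1.1787 = 0.823 bits.

0.823 bits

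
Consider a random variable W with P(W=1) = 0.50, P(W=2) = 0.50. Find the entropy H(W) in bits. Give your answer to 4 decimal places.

1.0000 bits

H(W) = −Σ p·log₂ p.
  −(0.50)·log₂(0.50) = 0.50000
  −(0.50)·log₂(0.50) = 0.50000
Sum: 0.50000 + 0.50000 = 1.0000 bits.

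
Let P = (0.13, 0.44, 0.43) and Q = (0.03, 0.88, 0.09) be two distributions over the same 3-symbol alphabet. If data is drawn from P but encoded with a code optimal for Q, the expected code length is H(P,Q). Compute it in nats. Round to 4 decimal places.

1.5475 nats

H(P,Q) = −Σ p·ln q.
  −0.13·ln(0.03) = 0.45585
  −0.44·ln(0.88) = 0.05625
  −0.43·ln(0.09) = 1.03542
H(P,Q) = 1.5475 nats.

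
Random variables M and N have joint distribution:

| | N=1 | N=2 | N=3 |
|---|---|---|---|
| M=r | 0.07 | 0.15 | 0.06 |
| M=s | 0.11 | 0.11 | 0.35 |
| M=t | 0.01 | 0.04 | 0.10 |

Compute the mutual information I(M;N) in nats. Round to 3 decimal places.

0.084 nats

Marginals: p(M) = (0.2800, 0.5700, 0.1500), p(N) = (0.1900, 0.3000, 0.5100).
I(M;N) = Σ p(x,y)·ln[p(x,y)/(p(x)p(y))].
  (r,1): 0.07·ln(1.3158) = 0.0192
  (r,2): 0.15·ln(1.7857) = 0.0870
  (r,3): 0.06·ln(0.4202) = -0.0520
  (s,1): 0.11·ln(1.0157) = 0.0017
  (s,2): 0.11·ln(0.6433) = -0.0485
  (s,3): 0.35·ln(1.2040) = 0.0650
  (t,1): 0.01·ln(0.3509) = -0.0105
  (t,2): 0.04·ln(0.8889) = -0.0047
  (t,3): 0.10·ln(1.3072) = 0.0268
Sum = 0.084 nats.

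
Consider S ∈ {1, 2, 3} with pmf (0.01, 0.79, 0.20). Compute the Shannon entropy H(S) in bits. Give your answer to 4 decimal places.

0.7995 bits

H(S) = −Σ p·log₂ p.
  −(0.01)·log₂(0.01) = 0.06644
  −(0.79)·log₂(0.79) = 0.26866
  −(0.20)·log₂(0.20) = 0.46439
Sum: 0.06644 + 0.26866 + 0.46439 = 0.7995 bits.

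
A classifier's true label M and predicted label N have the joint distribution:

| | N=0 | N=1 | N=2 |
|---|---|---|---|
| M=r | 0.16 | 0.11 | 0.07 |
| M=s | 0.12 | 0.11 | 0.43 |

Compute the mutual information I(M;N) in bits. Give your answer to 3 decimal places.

Marginals: p(M) = (0.3400, 0.6600), p(N) = (0.2800, 0.2200, 0.5000).
I(M;N) = Σ p(x,y)·log₂[p(x,y)/(p(x)p(y))].
  (r,0): 0.16·log₂(1.6807) = 0.1198
  (r,1): 0.11·log₂(1.4706) = 0.0612
  (r,2): 0.07·log₂(0.4118) = -0.0896
  (s,0): 0.12·log₂(0.6494) = -0.0748
  (s,1): 0.11·log₂(0.7576) = -0.0441
  (s,2): 0.43·log₂(1.3030) = 0.1642
Sum = 0.137 bits.

0.137 bits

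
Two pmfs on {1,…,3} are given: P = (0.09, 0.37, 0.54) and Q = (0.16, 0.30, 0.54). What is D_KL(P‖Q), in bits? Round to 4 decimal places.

0.0372 bits

D(P‖Q) = Σ p·log₂(p/q).
  0.09·log₂(0.09/0.16) = -0.07471
  0.37·log₂(0.37/0.30) = 0.11195
  0.54·log₂(0.54/0.54) = 0.00000
D(P‖Q) = 0.0372 bits.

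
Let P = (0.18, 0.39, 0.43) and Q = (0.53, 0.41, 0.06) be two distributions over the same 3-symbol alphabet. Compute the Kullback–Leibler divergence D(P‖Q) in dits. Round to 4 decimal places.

D(P‖Q) = Σ p·log₁₀(p/q).
  0.18·log₁₀(0.18/0.53) = -0.08442
  0.39·log₁₀(0.39/0.41) = -0.00847
  0.43·log₁₀(0.43/0.06) = 0.36779
D(P‖Q) = 0.2749 dits.

0.2749 dits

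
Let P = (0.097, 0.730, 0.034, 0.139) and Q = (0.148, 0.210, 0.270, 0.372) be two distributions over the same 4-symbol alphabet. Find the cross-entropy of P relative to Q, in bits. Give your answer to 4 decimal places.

2.1735 bits

H(P,Q) = −Σ p·log₂ q.
  −0.097·log₂(0.148) = 0.26736
  −0.730·log₂(0.210) = 1.64362
  −0.034·log₂(0.270) = 0.06422
  −0.139·log₂(0.372) = 0.19830
H(P,Q) = 2.1735 bits.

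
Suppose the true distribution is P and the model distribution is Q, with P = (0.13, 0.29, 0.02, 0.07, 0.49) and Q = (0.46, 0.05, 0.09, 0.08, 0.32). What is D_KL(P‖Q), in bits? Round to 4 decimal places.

0.7428 bits

D(P‖Q) = Σ p·log₂(p/q).
  0.13·log₂(0.13/0.46) = -0.23701
  0.29·log₂(0.29/0.05) = 0.73546
  0.02·log₂(0.02/0.09) = -0.04340
  0.07·log₂(0.07/0.08) = -0.01349
  0.49·log₂(0.49/0.32) = 0.30121
D(P‖Q) = 0.7428 bits.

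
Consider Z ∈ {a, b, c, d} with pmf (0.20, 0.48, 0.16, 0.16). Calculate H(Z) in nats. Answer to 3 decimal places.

1.261 nats

H(Z) = −Σ p·ln p.
  −(0.20)·ln(0.20) = 0.3219
  −(0.48)·ln(0.48) = 0.3523
  −(0.16)·ln(0.16) = 0.2932
  −(0.16)·ln(0.16) = 0.2932
Sum: 0.3219 + 0.3523 + 0.2932 + 0.2932 = 1.261 nats.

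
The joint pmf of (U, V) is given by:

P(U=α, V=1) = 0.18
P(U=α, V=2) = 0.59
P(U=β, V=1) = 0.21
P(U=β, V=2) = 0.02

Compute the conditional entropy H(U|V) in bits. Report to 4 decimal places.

0.5153 bits

Chain rule: H(U|V) = H(U,V) − H(V).
Marginals: p(U) = (0.7700, 0.2300), p(V) = (0.3900, 0.6100).
H(U,V) = 1.4801 bits; H(V) = 0.9648 bits.
H(U|V) = 1.4801 − 0.9648 = 0.5153 bits.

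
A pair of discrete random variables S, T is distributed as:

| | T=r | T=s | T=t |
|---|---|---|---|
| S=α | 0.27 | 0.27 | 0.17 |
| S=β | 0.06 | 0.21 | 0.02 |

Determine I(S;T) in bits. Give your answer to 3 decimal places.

0.076 bits

Marginals: p(S) = (0.7100, 0.2900), p(T) = (0.3300, 0.4800, 0.1900).
I(S;T) = Σ p(x,y)·log₂[p(x,y)/(p(x)p(y))].
  (α,r): 0.27·log₂(1.1524) = 0.0552
  (α,s): 0.27·log₂(0.7923) = -0.0907
  (α,t): 0.17·log₂(1.2602) = 0.0567
  (β,r): 0.06·log₂(0.6270) = -0.0404
  (β,s): 0.21·log₂(1.5086) = 0.1246
  (β,t): 0.02·log₂(0.3630) = -0.0292
Sum = 0.076 bits.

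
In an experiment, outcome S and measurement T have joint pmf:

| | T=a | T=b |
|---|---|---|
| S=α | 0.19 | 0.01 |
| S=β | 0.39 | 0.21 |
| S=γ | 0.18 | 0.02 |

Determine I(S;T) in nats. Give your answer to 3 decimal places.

Marginals: p(S) = (0.2000, 0.6000, 0.2000), p(T) = (0.7600, 0.2400).
I(S;T) = Σ p(x,y)·ln[p(x,y)/(p(x)p(y))].
  (α,a): 0.19·ln(1.2500) = 0.0424
  (α,b): 0.01·ln(0.2083) = -0.0157
  (β,a): 0.39·ln(0.8553) = -0.0610
  (β,b): 0.21·ln(1.4583) = 0.0792
  (γ,a): 0.18·ln(1.1842) = 0.0304
  (γ,b): 0.02·ln(0.4167) = -0.0175
Sum = 0.058 nats.

0.058 nats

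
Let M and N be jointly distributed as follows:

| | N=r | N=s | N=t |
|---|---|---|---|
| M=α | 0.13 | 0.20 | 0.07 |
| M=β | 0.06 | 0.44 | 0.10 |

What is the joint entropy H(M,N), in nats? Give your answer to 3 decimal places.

1.534 nats

H(M,N) = −Σ p(x,y)·ln p(x,y) over all 6 cells.
  cell (α,r): −0.13·ln0.13 = 0.2652
  cell (α,s): −0.20·ln0.20 = 0.3219
  cell (α,t): −0.07·ln0.07 = 0.1861
  cell (β,r): −0.06·ln0.06 = 0.1688
  cell (β,s): −0.44·ln0.44 = 0.3612
  cell (β,t): −0.10·ln0.10 = 0.2303
Sum = 1.534 nats.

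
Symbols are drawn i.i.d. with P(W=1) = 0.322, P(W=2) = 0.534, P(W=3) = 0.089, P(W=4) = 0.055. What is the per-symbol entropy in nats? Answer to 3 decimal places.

H(W) = −Σ p·ln p.
  −(0.322)·ln(0.322) = 0.3649
  −(0.534)·ln(0.534) = 0.3350
  −(0.089)·ln(0.089) = 0.2153
  −(0.055)·ln(0.055) = 0.1595
Sum: 0.3649 + 0.3350 + 0.2153 + 0.1595 = 1.075 nats.

1.075 nats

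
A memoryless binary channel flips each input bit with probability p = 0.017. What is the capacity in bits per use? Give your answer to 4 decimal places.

0.8758 bits

Binary symmetric channel: C = 1 − h₂(ε) where h₂ is the binary entropy function.
h₂(0.017) = −0.017·log₂0.017 − 0.983·log₂0.983 = 0.1242.
C = 1 − 0.1242 = 0.8758 bits per channel use.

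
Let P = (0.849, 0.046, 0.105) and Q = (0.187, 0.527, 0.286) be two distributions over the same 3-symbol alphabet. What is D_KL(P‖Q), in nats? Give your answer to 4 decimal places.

1.0671 nats

D(P‖Q) = Σ p·ln(p/q).
  0.849·ln(0.849/0.187) = 1.28450
  0.046·ln(0.046/0.527) = -0.11217
  0.105·ln(0.105/0.286) = -0.10521
D(P‖Q) = 1.0671 nats.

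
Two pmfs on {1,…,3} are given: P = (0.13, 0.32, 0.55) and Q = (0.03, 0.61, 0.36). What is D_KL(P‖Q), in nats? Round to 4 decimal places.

D(P‖Q) = Σ p·ln(p/q).
  0.13·ln(0.13/0.03) = 0.19062
  0.32·ln(0.32/0.61) = -0.20644
  0.55·ln(0.55/0.36) = 0.23310
D(P‖Q) = 0.2173 nats.

0.2173 nats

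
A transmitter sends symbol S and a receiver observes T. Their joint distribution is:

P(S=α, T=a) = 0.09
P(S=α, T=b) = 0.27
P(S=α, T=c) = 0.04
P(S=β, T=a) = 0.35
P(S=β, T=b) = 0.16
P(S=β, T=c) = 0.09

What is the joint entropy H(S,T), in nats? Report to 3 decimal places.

1.576 nats

H(S,T) = −Σ p(x,y)·ln p(x,y) over all 6 cells.
  cell (α,a): −0.09·ln0.09 = 0.2167
  cell (α,b): −0.27·ln0.27 = 0.3535
  cell (α,c): −0.04·ln0.04 = 0.1288
  cell (β,a): −0.35·ln0.35 = 0.3674
  cell (β,b): −0.16·ln0.16 = 0.2932
  cell (β,c): −0.09·ln0.09 = 0.2167
Sum = 1.576 nats.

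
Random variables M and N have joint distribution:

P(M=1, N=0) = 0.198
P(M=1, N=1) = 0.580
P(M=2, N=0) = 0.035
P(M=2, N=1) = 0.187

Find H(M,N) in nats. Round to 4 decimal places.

1.0675 nats

H(M,N) = −Σ p(x,y)·ln p(x,y) over all 4 cells.
  cell (1,0): −0.198·ln0.198 = 0.32066
  cell (1,1): −0.580·ln0.580 = 0.31594
  cell (2,0): −0.035·ln0.035 = 0.11733
  cell (2,1): −0.187·ln0.187 = 0.31353
Sum = 1.0675 nats.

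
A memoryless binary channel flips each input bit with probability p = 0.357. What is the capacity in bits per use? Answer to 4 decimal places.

Binary symmetric channel: C = 1 − h₂(ε) where h₂ is the binary entropy function.
h₂(0.357) = −0.357·log₂0.357 − 0.643·log₂0.643 = 0.9402.
C = 1 − 0.9402 = 0.0598 bits per channel use.

0.0598 bits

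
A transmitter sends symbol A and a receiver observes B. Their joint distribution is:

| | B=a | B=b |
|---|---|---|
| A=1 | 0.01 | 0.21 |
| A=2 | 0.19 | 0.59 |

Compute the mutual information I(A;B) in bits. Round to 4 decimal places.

0.0385 bits

Marginals: p(A) = (0.2200, 0.7800), p(B) = (0.2000, 0.8000).
I(A;B) = H(A) + H(B) − H(A,B).
H(A) = 0.7602, H(B) = 0.7219, H(A,B) = 1.4436.
I(A;B) = 0.7602 + 0.7219 − 1.4436 = 0.0385 bits.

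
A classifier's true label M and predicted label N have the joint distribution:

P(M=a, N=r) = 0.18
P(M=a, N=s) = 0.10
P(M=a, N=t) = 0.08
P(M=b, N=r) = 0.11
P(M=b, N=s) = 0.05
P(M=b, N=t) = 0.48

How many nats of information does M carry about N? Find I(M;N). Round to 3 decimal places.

Marginals: p(M) = (0.3600, 0.6400), p(N) = (0.2900, 0.1500, 0.5600).
I(M;N) = H(M) + H(N) − H(M,N).
H(M) = 0.6534, H(N) = 0.9682, H(M,N) = 1.4859.
I(M;N) = 0.6534 + 0.9682 − 1.4859 = 0.136 nats.

0.136 nats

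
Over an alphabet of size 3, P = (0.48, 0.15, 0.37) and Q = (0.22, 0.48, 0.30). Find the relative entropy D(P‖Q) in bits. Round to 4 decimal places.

0.4005 bits

D(P‖Q) = Σ p·log₂(p/q).
  0.48·log₂(0.48/0.22) = 0.54025
  0.15·log₂(0.15/0.48) = -0.25171
  0.37·log₂(0.37/0.30) = 0.11195
D(P‖Q) = 0.4005 bits.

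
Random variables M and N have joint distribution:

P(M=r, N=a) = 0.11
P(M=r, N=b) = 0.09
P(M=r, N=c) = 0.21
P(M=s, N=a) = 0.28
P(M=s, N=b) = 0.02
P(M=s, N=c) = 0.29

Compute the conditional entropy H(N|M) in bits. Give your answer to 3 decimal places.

Chain rule: H(N|M) = H(M,N) − H(M).
Marginals: p(M) = (0.4100, 0.5900), p(N) = (0.3900, 0.1100, 0.5000).
H(M,N) = 2.2808 bits; H(M) = 0.9765 bits.
H(N|M) = 2.2808 − 0.9765 = 1.304 bits.

1.304 bits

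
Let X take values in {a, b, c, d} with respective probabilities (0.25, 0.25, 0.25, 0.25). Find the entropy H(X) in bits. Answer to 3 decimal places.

H(X) = −Σ p·log₂ p.
  −(0.25)·log₂(0.25) = 0.5000
  −(0.25)·log₂(0.25) = 0.5000
  −(0.25)·log₂(0.25) = 0.5000
  −(0.25)·log₂(0.25) = 0.5000
Sum: 0.5000 + 0.5000 + 0.5000 + 0.5000 = 2.000 bits.

2.000 bits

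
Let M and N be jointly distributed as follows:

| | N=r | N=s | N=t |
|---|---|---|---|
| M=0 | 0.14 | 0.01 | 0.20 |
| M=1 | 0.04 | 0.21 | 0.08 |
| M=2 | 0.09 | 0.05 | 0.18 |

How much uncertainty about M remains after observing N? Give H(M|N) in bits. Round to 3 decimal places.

1.317 bits

Marginals: p(M) = (0.3500, 0.3300, 0.3200), p(N) = (0.2700, 0.2700, 0.4600).
H(M|N) = Σ p(N) · H(M|N=·).
  N=r: p=0.2700, H(M|N=r) = 1.4278
  N=s: p=0.2700, H(M|N=s) = 0.9087
  N=t: p=0.4600, H(M|N=t) = 1.4910
Weighted sum = 1.317 bits.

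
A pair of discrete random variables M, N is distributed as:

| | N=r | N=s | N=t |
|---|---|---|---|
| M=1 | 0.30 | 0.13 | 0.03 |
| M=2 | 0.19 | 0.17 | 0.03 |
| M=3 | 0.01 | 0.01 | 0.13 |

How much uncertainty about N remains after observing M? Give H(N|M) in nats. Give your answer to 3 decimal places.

Chain rule: H(N|M) = H(M,N) − H(M).
Marginals: p(M) = (0.4600, 0.3900, 0.1500), p(N) = (0.5000, 0.3100, 0.1900).
H(M,N) = 1.8109 nats; H(M) = 1.0090 nats.
H(N|M) = 1.8109 − 1.0090 = 0.802 nats.

0.802 nats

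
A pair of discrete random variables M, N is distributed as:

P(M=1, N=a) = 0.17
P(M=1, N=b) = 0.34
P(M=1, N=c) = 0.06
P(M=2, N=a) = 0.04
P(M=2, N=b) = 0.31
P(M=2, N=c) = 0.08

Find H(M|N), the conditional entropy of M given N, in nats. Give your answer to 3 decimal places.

Chain rule: H(M|N) = H(M,N) − H(N).
Marginals: p(M) = (0.5700, 0.4300), p(N) = (0.2100, 0.6500, 0.1400).
H(M,N) = 1.5307 nats; H(N) = 0.8830 nats.
H(M|N) = 1.5307 − 0.8830 = 0.648 nats.

0.648 nats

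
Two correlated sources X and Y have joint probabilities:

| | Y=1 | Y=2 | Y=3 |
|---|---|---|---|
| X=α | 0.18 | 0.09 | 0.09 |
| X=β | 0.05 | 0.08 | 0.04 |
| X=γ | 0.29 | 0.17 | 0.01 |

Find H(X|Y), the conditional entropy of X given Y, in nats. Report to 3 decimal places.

Chain rule: H(X|Y) = H(X,Y) − H(Y).
Marginals: p(X) = (0.3600, 0.1700, 0.4700), p(Y) = (0.5200, 0.3400, 0.1400).
H(X,Y) = 1.9290 nats; H(Y) = 0.9821 nats.
H(X|Y) = 1.9290 − 0.9821 = 0.947 nats.

0.947 nats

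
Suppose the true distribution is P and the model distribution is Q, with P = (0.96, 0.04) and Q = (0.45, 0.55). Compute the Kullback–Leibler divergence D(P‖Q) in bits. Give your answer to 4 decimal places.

D(P‖Q) = Σ p·log₂(p/q).
  0.96·log₂(0.96/0.45) = 1.04939
  0.04·log₂(0.04/0.55) = -0.15125
D(P‖Q) = 0.8981 bits.

0.8981 bits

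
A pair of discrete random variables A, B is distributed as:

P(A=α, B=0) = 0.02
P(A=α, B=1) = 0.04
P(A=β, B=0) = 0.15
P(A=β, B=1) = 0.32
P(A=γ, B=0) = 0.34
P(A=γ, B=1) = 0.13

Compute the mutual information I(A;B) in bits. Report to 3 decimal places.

Marginals: p(A) = (0.0600, 0.4700, 0.4700), p(B) = (0.5100, 0.4900).
I(A;B) = H(A) + H(B) − H(A,B).
H(A) = 1.2674, H(B) = 0.9997, H(A,B) = 2.1470.
I(A;B) = 1.2674 + 0.9997 − 2.1470 = 0.120 bits.

0.120 bits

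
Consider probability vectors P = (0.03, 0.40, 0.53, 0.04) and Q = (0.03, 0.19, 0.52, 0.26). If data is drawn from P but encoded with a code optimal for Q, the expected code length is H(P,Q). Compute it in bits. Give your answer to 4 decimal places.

H(P,Q) = −Σ p·log₂ q.
  −0.03·log₂(0.03) = 0.15177
  −0.40·log₂(0.19) = 0.95837
  −0.53·log₂(0.52) = 0.50001
  −0.04·log₂(0.26) = 0.07774
H(P,Q) = 1.6879 bits.

1.6879 bits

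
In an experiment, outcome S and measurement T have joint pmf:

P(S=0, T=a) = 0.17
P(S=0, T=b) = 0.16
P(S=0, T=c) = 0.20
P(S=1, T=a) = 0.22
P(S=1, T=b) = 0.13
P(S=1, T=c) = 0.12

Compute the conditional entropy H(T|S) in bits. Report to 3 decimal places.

Chain rule: H(T|S) = H(S,T) − H(S).
Marginals: p(S) = (0.5300, 0.4700), p(T) = (0.3900, 0.2900, 0.3200).
H(S,T) = 2.5523 bits; H(S) = 0.9974 bits.
H(T|S) = 2.5523 − 0.9974 = 1.555 bits.

1.555 bits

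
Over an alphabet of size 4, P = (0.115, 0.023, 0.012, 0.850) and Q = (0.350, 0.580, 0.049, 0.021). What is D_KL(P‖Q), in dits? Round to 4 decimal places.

D(P‖Q) = Σ p·log₁₀(p/q).
  0.115·log₁₀(0.115/0.350) = -0.05559
  0.023·log₁₀(0.023/0.580) = -0.03224
  0.012·log₁₀(0.012/0.049) = -0.00733
  0.850·log₁₀(0.850/0.021) = 1.36612
D(P‖Q) = 1.2710 dits.

1.2710 dits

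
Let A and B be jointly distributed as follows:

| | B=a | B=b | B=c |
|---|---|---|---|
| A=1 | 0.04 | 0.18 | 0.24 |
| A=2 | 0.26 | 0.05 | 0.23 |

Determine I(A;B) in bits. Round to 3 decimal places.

0.182 bits

Marginals: p(A) = (0.4600, 0.5400), p(B) = (0.3000, 0.2300, 0.4700).
I(A;B) = Σ p(x,y)·log₂[p(x,y)/(p(x)p(y))].
  (1,a): 0.04·log₂(0.2899) = -0.0715
  (1,b): 0.18·log₂(1.7013) = 0.1380
  (1,c): 0.24·log₂(1.1101) = 0.0362
  (2,a): 0.26·log₂(1.6049) = 0.1775
  (2,b): 0.05·log₂(0.4026) = -0.0656
  (2,c): 0.23·log₂(0.9062) = -0.0327
Sum = 0.182 bits.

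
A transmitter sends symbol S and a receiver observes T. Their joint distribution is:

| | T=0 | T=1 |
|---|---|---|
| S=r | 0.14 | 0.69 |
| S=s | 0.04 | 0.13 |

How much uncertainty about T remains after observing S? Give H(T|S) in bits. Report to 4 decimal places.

Marginals: p(S) = (0.8300, 0.1700), p(T) = (0.1800, 0.8200).
H(T|S) = Σ p(S) · H(T|S=·).
  S=r: p=0.8300, H(T|S=r) = 0.6547
  S=s: p=0.1700, H(T|S=s) = 0.7871
Weighted sum = 0.6772 bits.

0.6772 bits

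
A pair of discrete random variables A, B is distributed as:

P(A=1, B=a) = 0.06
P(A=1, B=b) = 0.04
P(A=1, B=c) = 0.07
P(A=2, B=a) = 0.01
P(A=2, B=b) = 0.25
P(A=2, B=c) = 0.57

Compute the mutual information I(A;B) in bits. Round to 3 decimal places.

0.130 bits

Marginals: p(A) = (0.1700, 0.8300), p(B) = (0.0700, 0.2900, 0.6400).
I(A;B) = H(A) + H(B) − H(A,B).
H(A) = 0.6577, H(B) = 1.1985, H(A,B) = 1.7265.
I(A;B) = 0.6577 + 1.1985 − 1.7265 = 0.130 bits.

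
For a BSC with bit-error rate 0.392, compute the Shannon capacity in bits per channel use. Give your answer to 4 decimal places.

Binary symmetric channel: C = 1 − h₂(ε) where h₂ is the binary entropy function.
h₂(0.392) = −0.392·log₂0.392 − 0.608·log₂0.608 = 0.9661.
C = 1 − 0.9661 = 0.0339 bits per channel use.

0.0339 bits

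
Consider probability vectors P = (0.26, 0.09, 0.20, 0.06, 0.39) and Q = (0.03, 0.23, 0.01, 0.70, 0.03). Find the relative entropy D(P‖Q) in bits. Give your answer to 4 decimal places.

2.7831 bits

D(P‖Q) = Σ p·log₂(p/q).
  0.26·log₂(0.26/0.03) = 0.81002
  0.09·log₂(0.09/0.23) = -0.12183
  0.20·log₂(0.20/0.01) = 0.86439
  0.06·log₂(0.06/0.70) = -0.21266
  0.39·log₂(0.39/0.03) = 1.44317
D(P‖Q) = 2.7831 bits.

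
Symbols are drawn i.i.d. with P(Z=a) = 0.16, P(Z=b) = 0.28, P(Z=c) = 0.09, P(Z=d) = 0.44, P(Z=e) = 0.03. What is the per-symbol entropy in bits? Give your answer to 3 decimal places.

H(Z) = −Σ p·log₂ p.
  −(0.16)·log₂(0.16) = 0.4230
  −(0.28)·log₂(0.28) = 0.5142
  −(0.09)·log₂(0.09) = 0.3127
  −(0.44)·log₂(0.44) = 0.5211
  −(0.03)·log₂(0.03) = 0.1518
Sum: 0.4230 + 0.5142 + 0.3127 + 0.5211 + 0.1518 = 1.923 bits.

1.923 bits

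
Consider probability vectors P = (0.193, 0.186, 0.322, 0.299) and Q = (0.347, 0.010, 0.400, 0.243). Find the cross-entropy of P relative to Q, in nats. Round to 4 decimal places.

H(P,Q) = −Σ p·ln q.
  −0.193·ln(0.347) = 0.20428
  −0.186·ln(0.010) = 0.85656
  −0.322·ln(0.400) = 0.29505
  −0.299·ln(0.243) = 0.42299
H(P,Q) = 1.7789 nats.

1.7789 nats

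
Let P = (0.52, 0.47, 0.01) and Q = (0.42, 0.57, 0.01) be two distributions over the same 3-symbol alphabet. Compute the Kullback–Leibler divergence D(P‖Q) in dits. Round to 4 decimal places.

0.0089 dits

D(P‖Q) = Σ p·log₁₀(p/q).
  0.52·log₁₀(0.52/0.42) = 0.04823
  0.47·log₁₀(0.47/0.57) = -0.03938
  0.01·log₁₀(0.01/0.01) = 0.00000
D(P‖Q) = 0.0089 dits.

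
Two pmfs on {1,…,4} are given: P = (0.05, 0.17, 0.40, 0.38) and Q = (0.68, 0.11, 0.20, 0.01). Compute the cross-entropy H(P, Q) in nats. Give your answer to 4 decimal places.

2.7883 nats

H(P,Q) = −Σ p·ln q.
  −0.05·ln(0.68) = 0.01928
  −0.17·ln(0.11) = 0.37524
  −0.40·ln(0.20) = 0.64378
  −0.38·ln(0.01) = 1.74996
H(P,Q) = 2.7883 nats.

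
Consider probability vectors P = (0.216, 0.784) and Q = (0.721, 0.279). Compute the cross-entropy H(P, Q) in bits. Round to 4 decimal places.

1.5458 bits

H(P,Q) = −Σ p·log₂ q.
  −0.216·log₂(0.721) = 0.10194
  −0.784·log₂(0.279) = 1.44386
H(P,Q) = 1.5458 bits.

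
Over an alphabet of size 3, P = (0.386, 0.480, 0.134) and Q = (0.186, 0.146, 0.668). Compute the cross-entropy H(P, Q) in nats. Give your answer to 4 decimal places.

H(P,Q) = −Σ p·ln q.
  −0.386·ln(0.186) = 0.64926
  −0.480·ln(0.146) = 0.92359
  −0.134·ln(0.668) = 0.05406
H(P,Q) = 1.6269 nats.

1.6269 nats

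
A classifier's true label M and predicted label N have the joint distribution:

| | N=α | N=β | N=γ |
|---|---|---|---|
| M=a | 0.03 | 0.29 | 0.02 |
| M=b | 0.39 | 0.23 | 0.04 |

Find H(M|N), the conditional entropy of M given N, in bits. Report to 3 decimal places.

0.726 bits

Marginals: p(M) = (0.3400, 0.6600), p(N) = (0.4200, 0.5200, 0.0600).
H(M|N) = Σ p(N) · H(M|N=·).
  N=α: p=0.4200, H(M|N=α) = 0.3712
  N=β: p=0.5200, H(M|N=β) = 0.9904
  N=γ: p=0.0600, H(M|N=γ) = 0.9183
Weighted sum = 0.726 bits.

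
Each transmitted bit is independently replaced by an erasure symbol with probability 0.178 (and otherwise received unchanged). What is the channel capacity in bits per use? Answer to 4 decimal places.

Binary erasure channel: capacity C = 1 − ε.
C = 1 − 0.178 = 0.8220 bits per channel use.

0.8220 bits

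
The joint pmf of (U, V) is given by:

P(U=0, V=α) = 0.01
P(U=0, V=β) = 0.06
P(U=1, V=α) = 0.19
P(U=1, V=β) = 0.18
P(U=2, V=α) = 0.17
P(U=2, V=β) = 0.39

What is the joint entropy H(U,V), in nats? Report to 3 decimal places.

H(U,V) = −Σ p(x,y)·ln p(x,y) over all 6 cells.
  cell (0,α): −0.01·ln0.01 = 0.0461
  cell (0,β): −0.06·ln0.06 = 0.1688
  cell (1,α): −0.19·ln0.19 = 0.3155
  cell (1,β): −0.18·ln0.18 = 0.3087
  cell (2,α): −0.17·ln0.17 = 0.3012
  cell (2,β): −0.39·ln0.39 = 0.3672
Sum = 1.508 nats.

1.508 nats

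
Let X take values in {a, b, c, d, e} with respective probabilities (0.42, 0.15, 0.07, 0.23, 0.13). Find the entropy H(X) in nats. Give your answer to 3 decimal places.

1.438 nats

H(X) = −Σ p·ln p.
  −(0.42)·ln(0.42) = 0.3644
  −(0.15)·ln(0.15) = 0.2846
  −(0.07)·ln(0.07) = 0.1861
  −(0.23)·ln(0.23) = 0.3380
  −(0.13)·ln(0.13) = 0.2652
Sum: 0.3644 + 0.2846 + 0.1861 + 0.3380 + 0.2652 = 1.438 nats.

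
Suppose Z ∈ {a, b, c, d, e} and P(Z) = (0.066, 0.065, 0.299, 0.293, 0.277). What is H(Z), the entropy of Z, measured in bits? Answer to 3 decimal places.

2.068 bits

H(Z) = −Σ p·log₂ p.
  −(0.066)·log₂(0.066) = 0.2588
  −(0.065)·log₂(0.065) = 0.2563
  −(0.299)·log₂(0.299) = 0.5208
  −(0.293)·log₂(0.293) = 0.5189
  −(0.277)·log₂(0.277) = 0.5130
Sum: 0.2588 + 0.2563 + 0.5208 + 0.5189 + 0.5130 = 2.068 bits.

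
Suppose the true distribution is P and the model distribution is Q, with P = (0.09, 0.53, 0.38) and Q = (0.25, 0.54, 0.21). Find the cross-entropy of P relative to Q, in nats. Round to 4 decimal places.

H(P,Q) = −Σ p·ln q.
  −0.09·ln(0.25) = 0.12477
  −0.53·ln(0.54) = 0.32658
  −0.38·ln(0.21) = 0.59305
H(P,Q) = 1.0444 nats.

1.0444 nats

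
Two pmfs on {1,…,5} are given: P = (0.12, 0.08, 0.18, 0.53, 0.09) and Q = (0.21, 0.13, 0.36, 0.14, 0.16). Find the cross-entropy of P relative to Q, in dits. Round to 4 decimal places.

H(P,Q) = −Σ p·log₁₀ q.
  −0.12·log₁₀(0.21) = 0.08133
  −0.08·log₁₀(0.13) = 0.07088
  −0.18·log₁₀(0.36) = 0.07987
  −0.53·log₁₀(0.14) = 0.45255
  −0.09·log₁₀(0.16) = 0.07163
H(P,Q) = 0.7563 dits.

0.7563 dits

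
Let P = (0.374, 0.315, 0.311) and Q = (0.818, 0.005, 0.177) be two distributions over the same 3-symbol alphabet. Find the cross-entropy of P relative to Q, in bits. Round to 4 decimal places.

3.2931 bits

H(P,Q) = −Σ p·log₂ q.
  −0.374·log₂(0.818) = 0.10840
  −0.315·log₂(0.005) = 2.40781
  −0.311·log₂(0.177) = 0.77693
H(P,Q) = 3.2931 bits.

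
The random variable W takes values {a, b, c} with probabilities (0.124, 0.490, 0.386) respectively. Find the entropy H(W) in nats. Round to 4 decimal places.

0.9758 nats

H(W) = −Σ p·ln p.
  −(0.124)·ln(0.124) = 0.25885
  −(0.490)·ln(0.490) = 0.34954
  −(0.386)·ln(0.386) = 0.36744
Sum: 0.25885 + 0.34954 + 0.36744 = 0.9758 nats.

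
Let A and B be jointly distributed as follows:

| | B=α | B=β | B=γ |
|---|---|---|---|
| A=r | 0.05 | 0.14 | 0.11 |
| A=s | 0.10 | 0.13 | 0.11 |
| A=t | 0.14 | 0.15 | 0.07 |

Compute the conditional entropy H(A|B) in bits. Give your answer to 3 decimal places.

Chain rule: H(A|B) = H(A,B) − H(B).
Marginals: p(A) = (0.3000, 0.3400, 0.3600), p(B) = (0.2900, 0.4200, 0.2900).
H(A,B) = 3.1048 bits; H(B) = 1.5615 bits.
H(A|B) = 3.1048 − 1.5615 = 1.543 bits.

1.543 bits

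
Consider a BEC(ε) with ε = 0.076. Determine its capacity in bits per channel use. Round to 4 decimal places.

Binary erasure channel: capacity C = 1 − ε.
C = 1 − 0.076 = 0.9240 bits per channel use.

0.9240 bits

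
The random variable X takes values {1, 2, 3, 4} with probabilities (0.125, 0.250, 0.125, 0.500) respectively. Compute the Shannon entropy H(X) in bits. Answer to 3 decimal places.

1.750 bits

H(X) = −Σ p·log₂ p.
  −(0.125)·log₂(0.125) = 0.3750
  −(0.250)·log₂(0.250) = 0.5000
  −(0.125)·log₂(0.125) = 0.3750
  −(0.500)·log₂(0.500) = 0.5000
Sum: 0.3750 + 0.5000 + 0.3750 + 0.5000 = 1.750 bits.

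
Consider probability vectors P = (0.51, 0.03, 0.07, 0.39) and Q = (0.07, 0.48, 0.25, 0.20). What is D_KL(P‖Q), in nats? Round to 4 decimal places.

D(P‖Q) = Σ p·ln(p/q).
  0.51·ln(0.51/0.07) = 1.01282
  0.03·ln(0.03/0.48) = -0.08318
  0.07·ln(0.07/0.25) = -0.08911
  0.39·ln(0.39/0.20) = 0.26045
D(P‖Q) = 1.1010 nats.

1.1010 nats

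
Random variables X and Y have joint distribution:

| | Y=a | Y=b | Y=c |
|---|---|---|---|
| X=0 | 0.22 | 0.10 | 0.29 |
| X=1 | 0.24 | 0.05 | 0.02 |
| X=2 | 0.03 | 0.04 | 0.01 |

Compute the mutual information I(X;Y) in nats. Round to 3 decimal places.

0.123 nats

Marginals: p(X) = (0.6100, 0.3100, 0.0800), p(Y) = (0.4900, 0.1900, 0.3200).
I(X;Y) = Σ p(x,y)·ln[p(x,y)/(p(x)p(y))].
  (0,a): 0.22·ln(0.7360) = -0.0674
  (0,b): 0.10·ln(0.8628) = -0.0148
  (0,c): 0.29·ln(1.4857) = 0.1148
  (1,a): 0.24·ln(1.5800) = 0.1098
  (1,b): 0.05·ln(0.8489) = -0.0082
  (1,c): 0.02·ln(0.2016) = -0.0320
  (2,a): 0.03·ln(0.7653) = -0.0080
  (2,b): 0.04·ln(2.6316) = 0.0387
  (2,c): 0.01·ln(0.3906) = -0.0094
Sum = 0.123 nats.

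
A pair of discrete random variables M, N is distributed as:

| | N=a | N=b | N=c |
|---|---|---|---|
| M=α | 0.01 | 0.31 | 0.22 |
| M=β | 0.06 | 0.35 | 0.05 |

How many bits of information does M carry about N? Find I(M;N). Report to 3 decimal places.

Marginals: p(M) = (0.5400, 0.4600), p(N) = (0.0700, 0.6600, 0.2700).
I(M;N) = Σ p(x,y)·log₂[p(x,y)/(p(x)p(y))].
  (α,a): 0.01·log₂(0.2646) = -0.0192
  (α,b): 0.31·log₂(0.8698) = -0.0624
  (α,c): 0.22·log₂(1.5089) = 0.1306
  (β,a): 0.06·log₂(1.8634) = 0.0539
  (β,b): 0.35·log₂(1.1528) = 0.0718
  (β,c): 0.05·log₂(0.4026) = -0.0656
Sum = 0.109 bits.

0.109 bits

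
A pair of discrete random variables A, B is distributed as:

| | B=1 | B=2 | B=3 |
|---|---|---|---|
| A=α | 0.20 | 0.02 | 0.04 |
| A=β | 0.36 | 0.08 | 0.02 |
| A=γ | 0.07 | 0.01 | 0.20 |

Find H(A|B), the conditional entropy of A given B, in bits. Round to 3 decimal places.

Marginals: p(A) = (0.2600, 0.4600, 0.2800), p(B) = (0.6300, 0.1100, 0.2600).
H(A|B) = Σ p(B) · H(A|B=·).
  B=1: p=0.6300, H(A|B=1) = 1.3391
  B=2: p=0.1100, H(A|B=2) = 1.0958
  B=3: p=0.2600, H(A|B=3) = 0.9913
Weighted sum = 1.222 bits.

1.222 bits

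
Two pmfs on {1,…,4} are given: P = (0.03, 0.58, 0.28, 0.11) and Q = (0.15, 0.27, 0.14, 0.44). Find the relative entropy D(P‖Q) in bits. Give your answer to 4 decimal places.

D(P‖Q) = Σ p·log₂(p/q).
  0.03·log₂(0.03/0.15) = -0.06966
  0.58·log₂(0.58/0.27) = 0.63979
  0.28·log₂(0.28/0.14) = 0.28000
  0.11·log₂(0.11/0.44) = -0.22000
D(P‖Q) = 0.6301 bits.

0.6301 bits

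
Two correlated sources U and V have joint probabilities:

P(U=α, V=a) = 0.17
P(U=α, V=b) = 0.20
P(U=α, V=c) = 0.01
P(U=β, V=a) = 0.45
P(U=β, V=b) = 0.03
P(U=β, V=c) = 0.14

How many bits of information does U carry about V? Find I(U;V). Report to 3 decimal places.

0.251 bits

Marginals: p(U) = (0.3800, 0.6200), p(V) = (0.6200, 0.2300, 0.1500).
I(U;V) = Σ p(x,y)·log₂[p(x,y)/(p(x)p(y))].
  (α,a): 0.17·log₂(0.7216) = -0.0800
  (α,b): 0.20·log₂(2.2883) = 0.2389
  (α,c): 0.01·log₂(0.1754) = -0.0251
  (β,a): 0.45·log₂(1.1707) = 0.1023
  (β,b): 0.03·log₂(0.2104) = -0.0675
  (β,c): 0.14·log₂(1.5054) = 0.0826
Sum = 0.251 bits.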